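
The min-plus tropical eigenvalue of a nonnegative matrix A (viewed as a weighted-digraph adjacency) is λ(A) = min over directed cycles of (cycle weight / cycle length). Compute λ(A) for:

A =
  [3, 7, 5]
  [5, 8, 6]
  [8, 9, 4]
λ(A) = 3

Enumerate directed cycles and compute their means (weight / length). Sample:
  cycle 0 → 0: weight = 3, length = 1, mean = 3/1 ≈ 3.000
  cycle 1 → 1: weight = 8, length = 1, mean = 8/1 ≈ 8.000
  cycle 2 → 2: weight = 4, length = 1, mean = 4/1 ≈ 4.000
  cycle 0 → 1 → 0: weight = 12, length = 2, mean = 12/2 ≈ 6.000
  cycle 0 → 2 → 0: weight = 13, length = 2, mean = 13/2 ≈ 6.500
  cycle 1 → 0 → 1: weight = 12, length = 2, mean = 12/2 ≈ 6.000
Minimum mean = 3.000, attained e.g. along the cycle 0 → 0 with weight 3 and length 1. So λ(A) = 3/1 = 3.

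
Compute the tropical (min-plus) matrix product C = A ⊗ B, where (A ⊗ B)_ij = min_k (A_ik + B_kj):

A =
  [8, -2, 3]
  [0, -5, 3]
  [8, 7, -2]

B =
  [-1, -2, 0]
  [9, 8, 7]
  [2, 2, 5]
A ⊗ B =
  [5, 5, 5]
  [-1, -2, 0]
  [0, 0, 3]

Apply the min-plus product entry-by-entry:
  C[0][0] = min over k of (A[0][0] + B[0][0] = 8 + -1 = 7, A[0][1] + B[1][0] = -2 + 9 = 7, A[0][2] + B[2][0] = 3 + 2 = 5) = 5 (attained at k = 2)
  C[0][1] = min over k of (A[0][0] + B[0][1] = 8 + -2 = 6, A[0][1] + B[1][1] = -2 + 8 = 6, A[0][2] + B[2][1] = 3 + 2 = 5) = 5 (attained at k = 2)
  C[0][2] = min over k of (A[0][0] + B[0][2] = 8 + 0 = 8, A[0][1] + B[1][2] = -2 + 7 = 5, A[0][2] + B[2][2] = 3 + 5 = 8) = 5 (attained at k = 1)
  C[1][0] = min over k of (A[1][0] + B[0][0] = 0 + -1 = -1, A[1][1] + B[1][0] = -5 + 9 = 4, A[1][2] + B[2][0] = 3 + 2 = 5) = -1 (attained at k = 0)
  C[1][1] = min over k of (A[1][0] + B[0][1] = 0 + -2 = -2, A[1][1] + B[1][1] = -5 + 8 = 3, A[1][2] + B[2][1] = 3 + 2 = 5) = -2 (attained at k = 0)
  C[1][2] = min over k of (A[1][0] + B[0][2] = 0 + 0 = 0, A[1][1] + B[1][2] = -5 + 7 = 2, A[1][2] + B[2][2] = 3 + 5 = 8) = 0 (attained at k = 0)
  C[2][0] = min over k of (A[2][0] + B[0][0] = 8 + -1 = 7, A[2][1] + B[1][0] = 7 + 9 = 16, A[2][2] + B[2][0] = -2 + 2 = 0) = 0 (attained at k = 2)
  C[2][1] = min over k of (A[2][0] + B[0][1] = 8 + -2 = 6, A[2][1] + B[1][1] = 7 + 8 = 15, A[2][2] + B[2][1] = -2 + 2 = 0) = 0 (attained at k = 2)
  C[2][2] = min over k of (A[2][0] + B[0][2] = 8 + 0 = 8, A[2][1] + B[1][2] = 7 + 7 = 14, A[2][2] + B[2][2] = -2 + 5 = 3) = 3 (attained at k = 2)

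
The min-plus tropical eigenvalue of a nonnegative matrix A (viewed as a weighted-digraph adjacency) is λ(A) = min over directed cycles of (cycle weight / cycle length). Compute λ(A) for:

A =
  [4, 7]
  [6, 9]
λ(A) = 4

Enumerate directed cycles and compute their means (weight / length). Sample:
  cycle 0 → 0: weight = 4, length = 1, mean = 4/1 ≈ 4.000
  cycle 1 → 1: weight = 9, length = 1, mean = 9/1 ≈ 9.000
  cycle 0 → 1 → 0: weight = 13, length = 2, mean = 13/2 ≈ 6.500
  cycle 1 → 0 → 1: weight = 13, length = 2, mean = 13/2 ≈ 6.500
Minimum mean = 4.000, attained e.g. along the cycle 0 → 0 with weight 4 and length 1. So λ(A) = 4/1 = 4.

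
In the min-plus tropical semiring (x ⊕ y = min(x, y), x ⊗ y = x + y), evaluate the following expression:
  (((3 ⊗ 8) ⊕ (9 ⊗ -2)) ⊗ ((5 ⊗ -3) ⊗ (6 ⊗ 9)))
(((3 ⊗ 8) ⊕ (9 ⊗ -2)) ⊗ ((5 ⊗ -3) ⊗ (6 ⊗ 9))) = 24

Expand innermost to outermost. Recall ⊕ takes the minimum of its arguments and ⊗ takes their sum. Working out the expression (((3 ⊗ 8) ⊕ (9 ⊗ -2)) ⊗ ((5 ⊗ -3) ⊗ (6 ⊗ 9))) gives 24.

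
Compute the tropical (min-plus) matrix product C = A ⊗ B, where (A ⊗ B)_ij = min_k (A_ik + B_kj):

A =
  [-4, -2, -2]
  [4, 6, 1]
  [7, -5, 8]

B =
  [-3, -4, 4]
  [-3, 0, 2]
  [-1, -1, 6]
A ⊗ B =
  [-7, -8, 0]
  [0, 0, 7]
  [-8, -5, -3]

Apply the min-plus product entry-by-entry:
  C[0][0] = min over k of (A[0][0] + B[0][0] = -4 + -3 = -7, A[0][1] + B[1][0] = -2 + -3 = -5, A[0][2] + B[2][0] = -2 + -1 = -3) = -7 (attained at k = 0)
  C[0][1] = min over k of (A[0][0] + B[0][1] = -4 + -4 = -8, A[0][1] + B[1][1] = -2 + 0 = -2, A[0][2] + B[2][1] = -2 + -1 = -3) = -8 (attained at k = 0)
  C[0][2] = min over k of (A[0][0] + B[0][2] = -4 + 4 = 0, A[0][1] + B[1][2] = -2 + 2 = 0, A[0][2] + B[2][2] = -2 + 6 = 4) = 0 (attained at k = 0)
  C[1][0] = min over k of (A[1][0] + B[0][0] = 4 + -3 = 1, A[1][1] + B[1][0] = 6 + -3 = 3, A[1][2] + B[2][0] = 1 + -1 = 0) = 0 (attained at k = 2)
  C[1][1] = min over k of (A[1][0] + B[0][1] = 4 + -4 = 0, A[1][1] + B[1][1] = 6 + 0 = 6, A[1][2] + B[2][1] = 1 + -1 = 0) = 0 (attained at k = 0)
  C[1][2] = min over k of (A[1][0] + B[0][2] = 4 + 4 = 8, A[1][1] + B[1][2] = 6 + 2 = 8, A[1][2] + B[2][2] = 1 + 6 = 7) = 7 (attained at k = 2)
  C[2][0] = min over k of (A[2][0] + B[0][0] = 7 + -3 = 4, A[2][1] + B[1][0] = -5 + -3 = -8, A[2][2] + B[2][0] = 8 + -1 = 7) = -8 (attained at k = 1)
  C[2][1] = min over k of (A[2][0] + B[0][1] = 7 + -4 = 3, A[2][1] + B[1][1] = -5 + 0 = -5, A[2][2] + B[2][1] = 8 + -1 = 7) = -5 (attained at k = 1)
  C[2][2] = min over k of (A[2][0] + B[0][2] = 7 + 4 = 11, A[2][1] + B[1][2] = -5 + 2 = -3, A[2][2] + B[2][2] = 8 + 6 = 14) = -3 (attained at k = 1)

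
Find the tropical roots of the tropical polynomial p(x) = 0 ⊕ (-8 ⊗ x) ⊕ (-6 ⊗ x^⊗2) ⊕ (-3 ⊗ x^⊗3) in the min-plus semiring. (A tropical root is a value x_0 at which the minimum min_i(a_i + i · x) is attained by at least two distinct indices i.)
Roots: {-3, -2, 8}

Each tropical root is a break point of the lower envelope of the lines y = a_i + i · x (there are 4 lines, with slopes 0, 1, ..., 3). Only the lines that attain the minimum somewhere contribute to roots; other lines are dominated. Here the surviving (envelope) indices are i = 3, i = 2, i = 1, i = 0.
Intersections between consecutive envelope lines give the roots: for adjacent envelope indices i < j the intersection is x = (a_i − a_j) / (j − i). Reading off the sorted break points: {-3, -2, 8}.
Verification: at each break x_0, at least two indices attain the minimum of min_i(a_i + i · x_0).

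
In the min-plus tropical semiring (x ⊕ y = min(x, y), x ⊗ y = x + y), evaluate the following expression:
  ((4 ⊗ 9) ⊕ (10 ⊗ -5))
((4 ⊗ 9) ⊕ (10 ⊗ -5)) = 5

Expand innermost to outermost. Recall ⊕ takes the minimum of its arguments and ⊗ takes their sum. Working out the expression ((4 ⊗ 9) ⊕ (10 ⊗ -5)) gives 5.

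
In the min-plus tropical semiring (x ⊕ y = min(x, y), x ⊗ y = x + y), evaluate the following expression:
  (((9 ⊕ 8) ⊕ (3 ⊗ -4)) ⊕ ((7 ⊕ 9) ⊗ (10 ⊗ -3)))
(((9 ⊕ 8) ⊕ (3 ⊗ -4)) ⊕ ((7 ⊕ 9) ⊗ (10 ⊗ -3))) = -1

Expand innermost to outermost. Recall ⊕ takes the minimum of its arguments and ⊗ takes their sum. Working out the expression (((9 ⊕ 8) ⊕ (3 ⊗ -4)) ⊕ ((7 ⊕ 9) ⊗ (10 ⊗ -3))) gives -1.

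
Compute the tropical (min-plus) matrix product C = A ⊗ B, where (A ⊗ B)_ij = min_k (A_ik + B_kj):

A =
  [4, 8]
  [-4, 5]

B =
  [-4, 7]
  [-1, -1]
A ⊗ B =
  [0, 7]
  [-8, 3]

Apply the min-plus product entry-by-entry:
  C[0][0] = min over k of (A[0][0] + B[0][0] = 4 + -4 = 0, A[0][1] + B[1][0] = 8 + -1 = 7) = 0 (attained at k = 0)
  C[0][1] = min over k of (A[0][0] + B[0][1] = 4 + 7 = 11, A[0][1] + B[1][1] = 8 + -1 = 7) = 7 (attained at k = 1)
  C[1][0] = min over k of (A[1][0] + B[0][0] = -4 + -4 = -8, A[1][1] + B[1][0] = 5 + -1 = 4) = -8 (attained at k = 0)
  C[1][1] = min over k of (A[1][0] + B[0][1] = -4 + 7 = 3, A[1][1] + B[1][1] = 5 + -1 = 4) = 3 (attained at k = 0)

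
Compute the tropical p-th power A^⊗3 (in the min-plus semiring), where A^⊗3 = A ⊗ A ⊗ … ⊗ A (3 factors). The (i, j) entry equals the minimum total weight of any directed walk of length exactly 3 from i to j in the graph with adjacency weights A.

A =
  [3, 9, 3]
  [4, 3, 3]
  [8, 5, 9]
A^⊗3 =
  [9, 11, 9]
  [10, 9, 9]
  [12, 11, 11]

Each entry (A^⊗3)_ij equals the minimum over all length-3 walks i = v_0 → v_1 → … → v_3 = j of Σ_t A[v_t][v_{t+1}]. For example, for (i, j) = (0, 2) we minimise over 9 possible intermediate vertex sequences; the minimum is 9, attained along the walk 0 → 0 → 0 → 2.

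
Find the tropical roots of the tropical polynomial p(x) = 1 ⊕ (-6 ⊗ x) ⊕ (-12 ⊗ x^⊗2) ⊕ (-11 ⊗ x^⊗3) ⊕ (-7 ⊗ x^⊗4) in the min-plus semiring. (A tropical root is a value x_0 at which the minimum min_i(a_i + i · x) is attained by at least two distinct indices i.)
Roots: {-4, -1, 6, 7}

Each tropical root is a break point of the lower envelope of the lines y = a_i + i · x (there are 5 lines, with slopes 0, 1, ..., 4). Only the lines that attain the minimum somewhere contribute to roots; other lines are dominated. Here the surviving (envelope) indices are i = 4, i = 3, i = 2, i = 1, i = 0.
Intersections between consecutive envelope lines give the roots: for adjacent envelope indices i < j the intersection is x = (a_i − a_j) / (j − i). Reading off the sorted break points: {-4, -1, 6, 7}.
Verification: at each break x_0, at least two indices attain the minimum of min_i(a_i + i · x_0).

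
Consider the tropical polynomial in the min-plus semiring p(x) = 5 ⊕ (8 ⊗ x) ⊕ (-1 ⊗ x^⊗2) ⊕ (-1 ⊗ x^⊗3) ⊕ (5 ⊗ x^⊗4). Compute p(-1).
p(-1) = -4

A tropical monomial a ⊗ x^⊗i evaluates to a + i · x. Evaluating each term at x = -1:
  Term 0 contributes 5 + 0 · -1 = 5
  Term 1 contributes 8 + 1 · -1 = 7
  Term 2 contributes -1 + 2 · -1 = -3
  Term 3 contributes -1 + 3 · -1 = -4
  Term 4 contributes 5 + 4 · -1 = 1
p(-1) = ⊕ of these = min[5, 7, -3, -4, 1] = -4.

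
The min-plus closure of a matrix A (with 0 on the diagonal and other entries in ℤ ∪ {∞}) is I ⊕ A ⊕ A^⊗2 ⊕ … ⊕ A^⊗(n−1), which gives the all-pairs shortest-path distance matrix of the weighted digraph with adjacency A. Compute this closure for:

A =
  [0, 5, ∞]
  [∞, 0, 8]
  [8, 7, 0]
Closure =
  [0, 5, 13]
  [16, 0, 8]
  [8, 7, 0]

This is the Floyd-Warshall all-pairs shortest-path computation. For each intermediate vertex k = 0, 1, …, 2, update dist[i][j] ← min(dist[i][j], dist[i][k] + dist[k][j]). The final matrix gives, for each (i, j), the minimum total weight of any directed path from i to j (possibly empty when i = j).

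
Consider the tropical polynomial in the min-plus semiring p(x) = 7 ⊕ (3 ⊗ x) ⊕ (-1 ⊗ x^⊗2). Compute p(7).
p(7) = 7

A tropical monomial a ⊗ x^⊗i evaluates to a + i · x. Evaluating each term at x = 7:
  Term 0 contributes 7 + 0 · 7 = 7
  Term 1 contributes 3 + 1 · 7 = 10
  Term 2 contributes -1 + 2 · 7 = 13
p(7) = ⊕ of these = min[7, 10, 13] = 7.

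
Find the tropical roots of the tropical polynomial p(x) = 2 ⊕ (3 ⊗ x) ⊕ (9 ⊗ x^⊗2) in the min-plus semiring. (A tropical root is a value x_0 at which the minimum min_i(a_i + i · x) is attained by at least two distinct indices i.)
Roots: {-6, -1}

Each tropical root is a break point of the lower envelope of the lines y = a_i + i · x (there are 3 lines, with slopes 0, 1, ..., 2). Only the lines that attain the minimum somewhere contribute to roots; other lines are dominated. Here the surviving (envelope) indices are i = 2, i = 1, i = 0.
Intersections between consecutive envelope lines give the roots: for adjacent envelope indices i < j the intersection is x = (a_i − a_j) / (j − i). Reading off the sorted break points: {-6, -1}.
Verification: at each break x_0, at least two indices attain the minimum of min_i(a_i + i · x_0).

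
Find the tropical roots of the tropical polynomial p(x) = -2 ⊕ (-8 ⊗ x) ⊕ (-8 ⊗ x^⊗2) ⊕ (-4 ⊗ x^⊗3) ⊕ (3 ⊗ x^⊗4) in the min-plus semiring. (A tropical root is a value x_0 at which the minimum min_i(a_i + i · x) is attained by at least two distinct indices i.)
Roots: {-7, -4, 0, 6}

Each tropical root is a break point of the lower envelope of the lines y = a_i + i · x (there are 5 lines, with slopes 0, 1, ..., 4). Only the lines that attain the minimum somewhere contribute to roots; other lines are dominated. Here the surviving (envelope) indices are i = 4, i = 3, i = 2, i = 1, i = 0.
Intersections between consecutive envelope lines give the roots: for adjacent envelope indices i < j the intersection is x = (a_i − a_j) / (j − i). Reading off the sorted break points: {-7, -4, 0, 6}.
Verification: at each break x_0, at least two indices attain the minimum of min_i(a_i + i · x_0).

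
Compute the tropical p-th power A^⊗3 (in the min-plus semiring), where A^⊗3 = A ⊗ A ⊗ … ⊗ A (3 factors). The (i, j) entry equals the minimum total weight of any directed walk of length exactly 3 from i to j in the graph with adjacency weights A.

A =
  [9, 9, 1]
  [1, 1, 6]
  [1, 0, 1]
A^⊗3 =
  [2, 2, 3]
  [3, 2, 3]
  [2, 2, 2]

Each entry (A^⊗3)_ij equals the minimum over all length-3 walks i = v_0 → v_1 → … → v_3 = j of Σ_t A[v_t][v_{t+1}]. For example, for (i, j) = (0, 2) we minimise over 9 possible intermediate vertex sequences; the minimum is 3, attained along the walk 0 → 2 → 0 → 2.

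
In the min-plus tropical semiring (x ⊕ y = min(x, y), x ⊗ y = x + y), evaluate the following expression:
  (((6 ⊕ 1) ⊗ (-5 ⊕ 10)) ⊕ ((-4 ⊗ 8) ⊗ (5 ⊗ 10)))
(((6 ⊕ 1) ⊗ (-5 ⊕ 10)) ⊕ ((-4 ⊗ 8) ⊗ (5 ⊗ 10))) = -4

Expand innermost to outermost. Recall ⊕ takes the minimum of its arguments and ⊗ takes their sum. Working out the expression (((6 ⊕ 1) ⊗ (-5 ⊕ 10)) ⊕ ((-4 ⊗ 8) ⊗ (5 ⊗ 10))) gives -4.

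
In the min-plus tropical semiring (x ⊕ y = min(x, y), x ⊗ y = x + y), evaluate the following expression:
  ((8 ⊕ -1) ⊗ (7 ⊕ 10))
((8 ⊕ -1) ⊗ (7 ⊕ 10)) = 6

Expand innermost to outermost. Recall ⊕ takes the minimum of its arguments and ⊗ takes their sum. Working out the expression ((8 ⊕ -1) ⊗ (7 ⊕ 10)) gives 6.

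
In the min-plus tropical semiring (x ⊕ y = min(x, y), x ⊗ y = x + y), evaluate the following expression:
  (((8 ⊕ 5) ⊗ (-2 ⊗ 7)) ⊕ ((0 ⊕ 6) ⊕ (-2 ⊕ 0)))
(((8 ⊕ 5) ⊗ (-2 ⊗ 7)) ⊕ ((0 ⊕ 6) ⊕ (-2 ⊕ 0))) = -2

Expand innermost to outermost. Recall ⊕ takes the minimum of its arguments and ⊗ takes their sum. Working out the expression (((8 ⊕ 5) ⊗ (-2 ⊗ 7)) ⊕ ((0 ⊕ 6) ⊕ (-2 ⊕ 0))) gives -2.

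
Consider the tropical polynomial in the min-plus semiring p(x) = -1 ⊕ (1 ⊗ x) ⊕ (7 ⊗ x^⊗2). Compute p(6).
p(6) = -1

A tropical monomial a ⊗ x^⊗i evaluates to a + i · x. Evaluating each term at x = 6:
  Term 0 contributes -1 + 0 · 6 = -1
  Term 1 contributes 1 + 1 · 6 = 7
  Term 2 contributes 7 + 2 · 6 = 19
p(6) = ⊕ of these = min[-1, 7, 19] = -1.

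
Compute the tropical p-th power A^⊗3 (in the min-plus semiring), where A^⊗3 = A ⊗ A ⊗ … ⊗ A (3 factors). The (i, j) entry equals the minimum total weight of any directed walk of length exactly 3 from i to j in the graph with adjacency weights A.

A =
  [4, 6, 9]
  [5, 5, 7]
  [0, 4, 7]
A^⊗3 =
  [12, 14, 17]
  [11, 13, 16]
  [8, 10, 13]

Each entry (A^⊗3)_ij equals the minimum over all length-3 walks i = v_0 → v_1 → … → v_3 = j of Σ_t A[v_t][v_{t+1}]. For example, for (i, j) = (0, 2) we minimise over 9 possible intermediate vertex sequences; the minimum is 17, attained along the walk 0 → 0 → 0 → 2.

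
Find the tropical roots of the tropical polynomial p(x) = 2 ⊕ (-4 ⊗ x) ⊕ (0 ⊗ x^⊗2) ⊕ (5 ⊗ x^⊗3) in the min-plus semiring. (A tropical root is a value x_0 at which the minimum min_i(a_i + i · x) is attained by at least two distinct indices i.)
Roots: {-5, -4, 6}

Each tropical root is a break point of the lower envelope of the lines y = a_i + i · x (there are 4 lines, with slopes 0, 1, ..., 3). Only the lines that attain the minimum somewhere contribute to roots; other lines are dominated. Here the surviving (envelope) indices are i = 3, i = 2, i = 1, i = 0.
Intersections between consecutive envelope lines give the roots: for adjacent envelope indices i < j the intersection is x = (a_i − a_j) / (j − i). Reading off the sorted break points: {-5, -4, 6}.
Verification: at each break x_0, at least two indices attain the minimum of min_i(a_i + i · x_0).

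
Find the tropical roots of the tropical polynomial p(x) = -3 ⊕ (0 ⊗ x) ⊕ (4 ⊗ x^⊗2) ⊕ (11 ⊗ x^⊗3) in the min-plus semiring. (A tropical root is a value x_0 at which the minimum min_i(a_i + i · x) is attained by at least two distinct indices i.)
Roots: {-7, -4, -3}

Each tropical root is a break point of the lower envelope of the lines y = a_i + i · x (there are 4 lines, with slopes 0, 1, ..., 3). Only the lines that attain the minimum somewhere contribute to roots; other lines are dominated. Here the surviving (envelope) indices are i = 3, i = 2, i = 1, i = 0.
Intersections between consecutive envelope lines give the roots: for adjacent envelope indices i < j the intersection is x = (a_i − a_j) / (j − i). Reading off the sorted break points: {-7, -4, -3}.
Verification: at each break x_0, at least two indices attain the minimum of min_i(a_i + i · x_0).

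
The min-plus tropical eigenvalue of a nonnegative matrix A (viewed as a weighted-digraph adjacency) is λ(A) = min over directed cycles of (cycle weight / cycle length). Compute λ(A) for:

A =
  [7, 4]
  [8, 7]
λ(A) = 6

Enumerate directed cycles and compute their means (weight / length). Sample:
  cycle 0 → 0: weight = 7, length = 1, mean = 7/1 ≈ 7.000
  cycle 1 → 1: weight = 7, length = 1, mean = 7/1 ≈ 7.000
  cycle 0 → 1 → 0: weight = 12, length = 2, mean = 12/2 ≈ 6.000
  cycle 1 → 0 → 1: weight = 12, length = 2, mean = 12/2 ≈ 6.000
Minimum mean = 6.000, attained e.g. along the cycle 0 → 1 → 0 with weight 12 and length 2. So λ(A) = 12/2 = 6.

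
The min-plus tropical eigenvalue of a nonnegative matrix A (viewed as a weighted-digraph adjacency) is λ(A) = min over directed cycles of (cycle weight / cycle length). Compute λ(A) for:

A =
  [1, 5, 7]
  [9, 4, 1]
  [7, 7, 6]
λ(A) = 1

Enumerate directed cycles and compute their means (weight / length). Sample:
  cycle 0 → 0: weight = 1, length = 1, mean = 1/1 ≈ 1.000
  cycle 1 → 1: weight = 4, length = 1, mean = 4/1 ≈ 4.000
  cycle 2 → 2: weight = 6, length = 1, mean = 6/1 ≈ 6.000
  cycle 0 → 1 → 0: weight = 14, length = 2, mean = 14/2 ≈ 7.000
  cycle 0 → 2 → 0: weight = 14, length = 2, mean = 14/2 ≈ 7.000
  cycle 1 → 0 → 1: weight = 14, length = 2, mean = 14/2 ≈ 7.000
Minimum mean = 1.000, attained e.g. along the cycle 0 → 0 with weight 1 and length 1. So λ(A) = 1/1 = 1.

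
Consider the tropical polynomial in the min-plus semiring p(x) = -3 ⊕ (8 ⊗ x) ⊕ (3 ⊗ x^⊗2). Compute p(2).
p(2) = -3

A tropical monomial a ⊗ x^⊗i evaluates to a + i · x. Evaluating each term at x = 2:
  Term 0 contributes -3 + 0 · 2 = -3
  Term 1 contributes 8 + 1 · 2 = 10
  Term 2 contributes 3 + 2 · 2 = 7
p(2) = ⊕ of these = min[-3, 10, 7] = -3.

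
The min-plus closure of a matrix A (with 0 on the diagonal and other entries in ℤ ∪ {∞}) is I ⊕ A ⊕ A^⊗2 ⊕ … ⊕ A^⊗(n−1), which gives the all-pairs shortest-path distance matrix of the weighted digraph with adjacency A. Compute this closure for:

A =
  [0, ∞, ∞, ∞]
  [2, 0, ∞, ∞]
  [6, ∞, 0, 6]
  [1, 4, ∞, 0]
Closure =
  [0, ∞, ∞, ∞]
  [2, 0, ∞, ∞]
  [6, 10, 0, 6]
  [1, 4, ∞, 0]

This is the Floyd-Warshall all-pairs shortest-path computation. For each intermediate vertex k = 0, 1, …, 3, update dist[i][j] ← min(dist[i][j], dist[i][k] + dist[k][j]). The final matrix gives, for each (i, j), the minimum total weight of any directed path from i to j (possibly empty when i = j).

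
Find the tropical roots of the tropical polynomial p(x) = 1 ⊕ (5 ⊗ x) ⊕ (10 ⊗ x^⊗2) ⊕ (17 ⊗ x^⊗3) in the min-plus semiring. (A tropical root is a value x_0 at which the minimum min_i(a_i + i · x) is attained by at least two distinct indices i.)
Roots: {-7, -5, -4}

Each tropical root is a break point of the lower envelope of the lines y = a_i + i · x (there are 4 lines, with slopes 0, 1, ..., 3). Only the lines that attain the minimum somewhere contribute to roots; other lines are dominated. Here the surviving (envelope) indices are i = 3, i = 2, i = 1, i = 0.
Intersections between consecutive envelope lines give the roots: for adjacent envelope indices i < j the intersection is x = (a_i − a_j) / (j − i). Reading off the sorted break points: {-7, -5, -4}.
Verification: at each break x_0, at least two indices attain the minimum of min_i(a_i + i · x_0).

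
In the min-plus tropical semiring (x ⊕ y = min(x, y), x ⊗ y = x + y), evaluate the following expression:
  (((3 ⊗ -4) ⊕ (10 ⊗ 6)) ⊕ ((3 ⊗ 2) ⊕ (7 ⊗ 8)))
(((3 ⊗ -4) ⊕ (10 ⊗ 6)) ⊕ ((3 ⊗ 2) ⊕ (7 ⊗ 8))) = -1

Expand innermost to outermost. Recall ⊕ takes the minimum of its arguments and ⊗ takes their sum. Working out the expression (((3 ⊗ -4) ⊕ (10 ⊗ 6)) ⊕ ((3 ⊗ 2) ⊕ (7 ⊗ 8))) gives -1.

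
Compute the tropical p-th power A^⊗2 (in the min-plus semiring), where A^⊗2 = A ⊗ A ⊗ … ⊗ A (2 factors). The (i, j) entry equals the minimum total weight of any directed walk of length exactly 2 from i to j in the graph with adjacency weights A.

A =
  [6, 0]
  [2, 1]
A^⊗2 =
  [2, 1]
  [3, 2]

Each entry (A^⊗2)_ij equals the minimum over all length-2 walks i = v_0 → v_1 → … → v_2 = j of Σ_t A[v_t][v_{t+1}]. For example, for (i, j) = (0, 1) we minimise over 2 possible intermediate vertex sequences; the minimum is 1, attained along the walk 0 → 1 → 1.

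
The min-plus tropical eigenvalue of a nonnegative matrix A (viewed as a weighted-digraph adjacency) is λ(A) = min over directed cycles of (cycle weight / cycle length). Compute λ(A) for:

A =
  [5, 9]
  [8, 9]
λ(A) = 5

Enumerate directed cycles and compute their means (weight / length). Sample:
  cycle 0 → 0: weight = 5, length = 1, mean = 5/1 ≈ 5.000
  cycle 1 → 1: weight = 9, length = 1, mean = 9/1 ≈ 9.000
  cycle 0 → 1 → 0: weight = 17, length = 2, mean = 17/2 ≈ 8.500
  cycle 1 → 0 → 1: weight = 17, length = 2, mean = 17/2 ≈ 8.500
Minimum mean = 5.000, attained e.g. along the cycle 0 → 0 with weight 5 and length 1. So λ(A) = 5/1 = 5.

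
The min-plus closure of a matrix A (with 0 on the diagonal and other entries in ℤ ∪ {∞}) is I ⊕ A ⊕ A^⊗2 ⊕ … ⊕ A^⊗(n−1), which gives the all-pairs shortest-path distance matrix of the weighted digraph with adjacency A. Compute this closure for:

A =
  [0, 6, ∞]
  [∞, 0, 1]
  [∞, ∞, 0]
Closure =
  [0, 6, 7]
  [∞, 0, 1]
  [∞, ∞, 0]

This is the Floyd-Warshall all-pairs shortest-path computation. For each intermediate vertex k = 0, 1, …, 2, update dist[i][j] ← min(dist[i][j], dist[i][k] + dist[k][j]). The final matrix gives, for each (i, j), the minimum total weight of any directed path from i to j (possibly empty when i = j).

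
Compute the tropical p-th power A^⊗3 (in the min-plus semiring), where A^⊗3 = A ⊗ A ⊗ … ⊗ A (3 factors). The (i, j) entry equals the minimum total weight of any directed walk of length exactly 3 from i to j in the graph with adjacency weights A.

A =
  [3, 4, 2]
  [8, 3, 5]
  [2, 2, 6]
A^⊗3 =
  [7, 7, 6]
  [10, 9, 9]
  [6, 6, 7]

Each entry (A^⊗3)_ij equals the minimum over all length-3 walks i = v_0 → v_1 → … → v_3 = j of Σ_t A[v_t][v_{t+1}]. For example, for (i, j) = (0, 2) we minimise over 9 possible intermediate vertex sequences; the minimum is 6, attained along the walk 0 → 2 → 0 → 2.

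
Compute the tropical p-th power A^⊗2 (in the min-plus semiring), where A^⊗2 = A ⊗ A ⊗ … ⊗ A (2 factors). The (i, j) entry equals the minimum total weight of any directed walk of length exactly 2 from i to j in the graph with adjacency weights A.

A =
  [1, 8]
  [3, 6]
A^⊗2 =
  [2, 9]
  [4, 11]

Each entry (A^⊗2)_ij equals the minimum over all length-2 walks i = v_0 → v_1 → … → v_2 = j of Σ_t A[v_t][v_{t+1}]. For example, for (i, j) = (0, 1) we minimise over 2 possible intermediate vertex sequences; the minimum is 9, attained along the walk 0 → 0 → 1.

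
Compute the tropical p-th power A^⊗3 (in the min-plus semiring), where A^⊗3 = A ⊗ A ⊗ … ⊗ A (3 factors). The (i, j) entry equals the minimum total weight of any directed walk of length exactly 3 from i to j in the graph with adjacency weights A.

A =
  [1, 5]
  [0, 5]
A^⊗3 =
  [3, 7]
  [2, 6]

Each entry (A^⊗3)_ij equals the minimum over all length-3 walks i = v_0 → v_1 → … → v_3 = j of Σ_t A[v_t][v_{t+1}]. For example, for (i, j) = (0, 1) we minimise over 4 possible intermediate vertex sequences; the minimum is 7, attained along the walk 0 → 0 → 0 → 1.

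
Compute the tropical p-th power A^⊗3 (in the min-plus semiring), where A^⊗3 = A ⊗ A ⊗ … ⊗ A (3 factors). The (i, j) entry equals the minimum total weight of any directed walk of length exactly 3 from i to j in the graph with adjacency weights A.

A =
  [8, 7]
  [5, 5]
A^⊗3 =
  [17, 17]
  [15, 15]

Each entry (A^⊗3)_ij equals the minimum over all length-3 walks i = v_0 → v_1 → … → v_3 = j of Σ_t A[v_t][v_{t+1}]. For example, for (i, j) = (0, 1) we minimise over 4 possible intermediate vertex sequences; the minimum is 17, attained along the walk 0 → 1 → 1 → 1.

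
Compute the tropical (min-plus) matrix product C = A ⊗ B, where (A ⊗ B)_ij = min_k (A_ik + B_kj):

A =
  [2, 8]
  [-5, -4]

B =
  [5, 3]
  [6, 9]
A ⊗ B =
  [7, 5]
  [0, -2]

Apply the min-plus product entry-by-entry:
  C[0][0] = min over k of (A[0][0] + B[0][0] = 2 + 5 = 7, A[0][1] + B[1][0] = 8 + 6 = 14) = 7 (attained at k = 0)
  C[0][1] = min over k of (A[0][0] + B[0][1] = 2 + 3 = 5, A[0][1] + B[1][1] = 8 + 9 = 17) = 5 (attained at k = 0)
  C[1][0] = min over k of (A[1][0] + B[0][0] = -5 + 5 = 0, A[1][1] + B[1][0] = -4 + 6 = 2) = 0 (attained at k = 0)
  C[1][1] = min over k of (A[1][0] + B[0][1] = -5 + 3 = -2, A[1][1] + B[1][1] = -4 + 9 = 5) = -2 (attained at k = 0)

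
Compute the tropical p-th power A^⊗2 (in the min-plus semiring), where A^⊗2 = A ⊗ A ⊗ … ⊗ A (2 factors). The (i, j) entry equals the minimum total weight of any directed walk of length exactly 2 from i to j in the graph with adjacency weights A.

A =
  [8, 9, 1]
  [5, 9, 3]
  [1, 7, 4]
A^⊗2 =
  [2, 8, 5]
  [4, 10, 6]
  [5, 10, 2]

Each entry (A^⊗2)_ij equals the minimum over all length-2 walks i = v_0 → v_1 → … → v_2 = j of Σ_t A[v_t][v_{t+1}]. For example, for (i, j) = (0, 2) we minimise over 3 possible intermediate vertex sequences; the minimum is 5, attained along the walk 0 → 2 → 2.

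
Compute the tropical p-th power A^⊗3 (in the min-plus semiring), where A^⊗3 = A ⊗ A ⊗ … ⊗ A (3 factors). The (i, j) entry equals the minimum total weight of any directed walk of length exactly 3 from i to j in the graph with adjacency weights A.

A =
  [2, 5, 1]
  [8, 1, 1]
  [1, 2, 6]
A^⊗3 =
  [4, 4, 3]
  [3, 3, 3]
  [3, 4, 4]

Each entry (A^⊗3)_ij equals the minimum over all length-3 walks i = v_0 → v_1 → … → v_3 = j of Σ_t A[v_t][v_{t+1}]. For example, for (i, j) = (0, 2) we minimise over 9 possible intermediate vertex sequences; the minimum is 3, attained along the walk 0 → 2 → 0 → 2.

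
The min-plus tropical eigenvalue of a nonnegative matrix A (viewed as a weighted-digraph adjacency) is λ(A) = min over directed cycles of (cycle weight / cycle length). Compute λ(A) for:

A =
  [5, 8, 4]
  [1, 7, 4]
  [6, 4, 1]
λ(A) = 1

Enumerate directed cycles and compute their means (weight / length). Sample:
  cycle 0 → 0: weight = 5, length = 1, mean = 5/1 ≈ 5.000
  cycle 1 → 1: weight = 7, length = 1, mean = 7/1 ≈ 7.000
  cycle 2 → 2: weight = 1, length = 1, mean = 1/1 ≈ 1.000
  cycle 0 → 1 → 0: weight = 9, length = 2, mean = 9/2 ≈ 4.500
  cycle 0 → 2 → 0: weight = 10, length = 2, mean = 10/2 ≈ 5.000
  cycle 1 → 0 → 1: weight = 9, length = 2, mean = 9/2 ≈ 4.500
Minimum mean = 1.000, attained e.g. along the cycle 2 → 2 with weight 1 and length 1. So λ(A) = 1/1 = 1.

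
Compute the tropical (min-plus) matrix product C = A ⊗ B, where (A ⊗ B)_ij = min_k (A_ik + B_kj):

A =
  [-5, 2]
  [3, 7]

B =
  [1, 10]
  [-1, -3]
A ⊗ B =
  [-4, -1]
  [4, 4]

Apply the min-plus product entry-by-entry:
  C[0][0] = min over k of (A[0][0] + B[0][0] = -5 + 1 = -4, A[0][1] + B[1][0] = 2 + -1 = 1) = -4 (attained at k = 0)
  C[0][1] = min over k of (A[0][0] + B[0][1] = -5 + 10 = 5, A[0][1] + B[1][1] = 2 + -3 = -1) = -1 (attained at k = 1)
  C[1][0] = min over k of (A[1][0] + B[0][0] = 3 + 1 = 4, A[1][1] + B[1][0] = 7 + -1 = 6) = 4 (attained at k = 0)
  C[1][1] = min over k of (A[1][0] + B[0][1] = 3 + 10 = 13, A[1][1] + B[1][1] = 7 + -3 = 4) = 4 (attained at k = 1)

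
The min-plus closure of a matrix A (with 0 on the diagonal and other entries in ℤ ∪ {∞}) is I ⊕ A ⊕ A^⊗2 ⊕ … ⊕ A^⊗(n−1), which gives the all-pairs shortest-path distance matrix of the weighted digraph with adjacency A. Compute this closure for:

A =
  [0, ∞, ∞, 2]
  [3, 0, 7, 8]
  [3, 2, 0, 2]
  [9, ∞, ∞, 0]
Closure =
  [0, ∞, ∞, 2]
  [3, 0, 7, 5]
  [3, 2, 0, 2]
  [9, ∞, ∞, 0]

This is the Floyd-Warshall all-pairs shortest-path computation. For each intermediate vertex k = 0, 1, …, 3, update dist[i][j] ← min(dist[i][j], dist[i][k] + dist[k][j]). The final matrix gives, for each (i, j), the minimum total weight of any directed path from i to j (possibly empty when i = j).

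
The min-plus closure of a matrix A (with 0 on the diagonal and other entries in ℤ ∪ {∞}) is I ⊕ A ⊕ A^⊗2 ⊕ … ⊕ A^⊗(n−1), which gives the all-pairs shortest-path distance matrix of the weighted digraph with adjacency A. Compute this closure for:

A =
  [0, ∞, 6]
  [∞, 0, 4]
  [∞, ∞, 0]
Closure =
  [0, ∞, 6]
  [∞, 0, 4]
  [∞, ∞, 0]

This is the Floyd-Warshall all-pairs shortest-path computation. For each intermediate vertex k = 0, 1, …, 2, update dist[i][j] ← min(dist[i][j], dist[i][k] + dist[k][j]). The final matrix gives, for each (i, j), the minimum total weight of any directed path from i to j (possibly empty when i = j).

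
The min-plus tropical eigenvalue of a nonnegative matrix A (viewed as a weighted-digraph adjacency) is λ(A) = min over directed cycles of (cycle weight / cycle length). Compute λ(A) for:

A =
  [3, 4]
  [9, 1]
λ(A) = 1

Enumerate directed cycles and compute their means (weight / length). Sample:
  cycle 0 → 0: weight = 3, length = 1, mean = 3/1 ≈ 3.000
  cycle 1 → 1: weight = 1, length = 1, mean = 1/1 ≈ 1.000
  cycle 0 → 1 → 0: weight = 13, length = 2, mean = 13/2 ≈ 6.500
  cycle 1 → 0 → 1: weight = 13, length = 2, mean = 13/2 ≈ 6.500
Minimum mean = 1.000, attained e.g. along the cycle 1 → 1 with weight 1 and length 1. So λ(A) = 1/1 = 1.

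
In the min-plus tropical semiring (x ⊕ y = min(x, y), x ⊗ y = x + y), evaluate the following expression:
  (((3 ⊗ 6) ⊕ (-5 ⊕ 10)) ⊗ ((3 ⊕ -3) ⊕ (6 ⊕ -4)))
(((3 ⊗ 6) ⊕ (-5 ⊕ 10)) ⊗ ((3 ⊕ -3) ⊕ (6 ⊕ -4))) = -9

Expand innermost to outermost. Recall ⊕ takes the minimum of its arguments and ⊗ takes their sum. Working out the expression (((3 ⊗ 6) ⊕ (-5 ⊕ 10)) ⊗ ((3 ⊕ -3) ⊕ (6 ⊕ -4))) gives -9.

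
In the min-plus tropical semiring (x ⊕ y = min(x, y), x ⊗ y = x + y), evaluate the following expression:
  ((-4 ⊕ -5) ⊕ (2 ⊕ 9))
((-4 ⊕ -5) ⊕ (2 ⊕ 9)) = -5

Expand innermost to outermost. Recall ⊕ takes the minimum of its arguments and ⊗ takes their sum. Working out the expression ((-4 ⊕ -5) ⊕ (2 ⊕ 9)) gives -5.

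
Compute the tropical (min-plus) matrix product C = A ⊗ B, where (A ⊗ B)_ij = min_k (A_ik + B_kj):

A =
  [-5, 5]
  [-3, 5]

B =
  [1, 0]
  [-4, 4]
A ⊗ B =
  [-4, -5]
  [-2, -3]

Apply the min-plus product entry-by-entry:
  C[0][0] = min over k of (A[0][0] + B[0][0] = -5 + 1 = -4, A[0][1] + B[1][0] = 5 + -4 = 1) = -4 (attained at k = 0)
  C[0][1] = min over k of (A[0][0] + B[0][1] = -5 + 0 = -5, A[0][1] + B[1][1] = 5 + 4 = 9) = -5 (attained at k = 0)
  C[1][0] = min over k of (A[1][0] + B[0][0] = -3 + 1 = -2, A[1][1] + B[1][0] = 5 + -4 = 1) = -2 (attained at k = 0)
  C[1][1] = min over k of (A[1][0] + B[0][1] = -3 + 0 = -3, A[1][1] + B[1][1] = 5 + 4 = 9) = -3 (attained at k = 0)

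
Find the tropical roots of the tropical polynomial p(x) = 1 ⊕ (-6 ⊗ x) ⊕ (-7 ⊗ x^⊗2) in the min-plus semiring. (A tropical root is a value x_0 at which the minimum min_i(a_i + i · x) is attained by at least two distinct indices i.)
Roots: {1, 7}

Each tropical root is a break point of the lower envelope of the lines y = a_i + i · x (there are 3 lines, with slopes 0, 1, ..., 2). Only the lines that attain the minimum somewhere contribute to roots; other lines are dominated. Here the surviving (envelope) indices are i = 2, i = 1, i = 0.
Intersections between consecutive envelope lines give the roots: for adjacent envelope indices i < j the intersection is x = (a_i − a_j) / (j − i). Reading off the sorted break points: {1, 7}.
Verification: at each break x_0, at least two indices attain the minimum of min_i(a_i + i · x_0).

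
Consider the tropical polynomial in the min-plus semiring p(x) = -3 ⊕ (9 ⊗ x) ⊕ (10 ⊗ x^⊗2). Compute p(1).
p(1) = -3

A tropical monomial a ⊗ x^⊗i evaluates to a + i · x. Evaluating each term at x = 1:
  Term 0 contributes -3 + 0 · 1 = -3
  Term 1 contributes 9 + 1 · 1 = 10
  Term 2 contributes 10 + 2 · 1 = 12
p(1) = ⊕ of these = min[-3, 10, 12] = -3.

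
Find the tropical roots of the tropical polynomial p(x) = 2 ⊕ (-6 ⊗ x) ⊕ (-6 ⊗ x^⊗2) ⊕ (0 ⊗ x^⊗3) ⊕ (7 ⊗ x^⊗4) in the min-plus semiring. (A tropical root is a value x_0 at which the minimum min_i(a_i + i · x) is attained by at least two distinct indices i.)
Roots: {-7, -6, 0, 8}

Each tropical root is a break point of the lower envelope of the lines y = a_i + i · x (there are 5 lines, with slopes 0, 1, ..., 4). Only the lines that attain the minimum somewhere contribute to roots; other lines are dominated. Here the surviving (envelope) indices are i = 4, i = 3, i = 2, i = 1, i = 0.
Intersections between consecutive envelope lines give the roots: for adjacent envelope indices i < j the intersection is x = (a_i − a_j) / (j − i). Reading off the sorted break points: {-7, -6, 0, 8}.
Verification: at each break x_0, at least two indices attain the minimum of min_i(a_i + i · x_0).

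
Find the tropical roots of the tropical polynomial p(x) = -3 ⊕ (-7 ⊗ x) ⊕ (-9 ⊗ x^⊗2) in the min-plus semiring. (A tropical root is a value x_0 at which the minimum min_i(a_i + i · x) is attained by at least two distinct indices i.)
Roots: {2, 4}

Each tropical root is a break point of the lower envelope of the lines y = a_i + i · x (there are 3 lines, with slopes 0, 1, ..., 2). Only the lines that attain the minimum somewhere contribute to roots; other lines are dominated. Here the surviving (envelope) indices are i = 2, i = 1, i = 0.
Intersections between consecutive envelope lines give the roots: for adjacent envelope indices i < j the intersection is x = (a_i − a_j) / (j − i). Reading off the sorted break points: {2, 4}.
Verification: at each break x_0, at least two indices attain the minimum of min_i(a_i + i · x_0).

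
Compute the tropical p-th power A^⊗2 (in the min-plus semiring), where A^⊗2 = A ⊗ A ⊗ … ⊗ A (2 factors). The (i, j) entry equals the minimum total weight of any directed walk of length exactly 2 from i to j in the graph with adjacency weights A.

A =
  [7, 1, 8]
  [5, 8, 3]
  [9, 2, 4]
A^⊗2 =
  [6, 8, 4]
  [12, 5, 7]
  [7, 6, 5]

Each entry (A^⊗2)_ij equals the minimum over all length-2 walks i = v_0 → v_1 → … → v_2 = j of Σ_t A[v_t][v_{t+1}]. For example, for (i, j) = (0, 2) we minimise over 3 possible intermediate vertex sequences; the minimum is 4, attained along the walk 0 → 1 → 2.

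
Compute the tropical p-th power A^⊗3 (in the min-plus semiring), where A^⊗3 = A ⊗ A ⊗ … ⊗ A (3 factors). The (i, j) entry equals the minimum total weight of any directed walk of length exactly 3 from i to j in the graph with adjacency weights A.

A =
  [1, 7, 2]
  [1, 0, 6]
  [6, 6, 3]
A^⊗3 =
  [3, 7, 4]
  [1, 0, 3]
  [7, 6, 9]

Each entry (A^⊗3)_ij equals the minimum over all length-3 walks i = v_0 → v_1 → … → v_3 = j of Σ_t A[v_t][v_{t+1}]. For example, for (i, j) = (0, 2) we minimise over 9 possible intermediate vertex sequences; the minimum is 4, attained along the walk 0 → 0 → 0 → 2.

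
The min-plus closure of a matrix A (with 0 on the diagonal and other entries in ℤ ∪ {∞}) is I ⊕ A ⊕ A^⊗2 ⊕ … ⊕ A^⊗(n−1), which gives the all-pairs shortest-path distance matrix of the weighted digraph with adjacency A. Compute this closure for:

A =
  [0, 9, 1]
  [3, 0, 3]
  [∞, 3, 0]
Closure =
  [0, 4, 1]
  [3, 0, 3]
  [6, 3, 0]

This is the Floyd-Warshall all-pairs shortest-path computation. For each intermediate vertex k = 0, 1, …, 2, update dist[i][j] ← min(dist[i][j], dist[i][k] + dist[k][j]). The final matrix gives, for each (i, j), the minimum total weight of any directed path from i to j (possibly empty when i = j).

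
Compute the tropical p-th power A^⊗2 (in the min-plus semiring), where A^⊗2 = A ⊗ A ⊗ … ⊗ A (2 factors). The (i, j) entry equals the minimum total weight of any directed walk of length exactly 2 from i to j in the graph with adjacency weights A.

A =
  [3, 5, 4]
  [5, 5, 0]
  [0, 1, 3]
A^⊗2 =
  [4, 5, 5]
  [0, 1, 3]
  [3, 4, 1]

Each entry (A^⊗2)_ij equals the minimum over all length-2 walks i = v_0 → v_1 → … → v_2 = j of Σ_t A[v_t][v_{t+1}]. For example, for (i, j) = (0, 2) we minimise over 3 possible intermediate vertex sequences; the minimum is 5, attained along the walk 0 → 1 → 2.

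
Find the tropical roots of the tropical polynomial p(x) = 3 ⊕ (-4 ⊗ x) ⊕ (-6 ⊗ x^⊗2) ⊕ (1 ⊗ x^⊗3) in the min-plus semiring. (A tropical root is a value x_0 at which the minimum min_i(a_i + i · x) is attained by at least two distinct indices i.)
Roots: {-7, 2, 7}

Each tropical root is a break point of the lower envelope of the lines y = a_i + i · x (there are 4 lines, with slopes 0, 1, ..., 3). Only the lines that attain the minimum somewhere contribute to roots; other lines are dominated. Here the surviving (envelope) indices are i = 3, i = 2, i = 1, i = 0.
Intersections between consecutive envelope lines give the roots: for adjacent envelope indices i < j the intersection is x = (a_i − a_j) / (j − i). Reading off the sorted break points: {-7, 2, 7}.
Verification: at each break x_0, at least two indices attain the minimum of min_i(a_i + i · x_0).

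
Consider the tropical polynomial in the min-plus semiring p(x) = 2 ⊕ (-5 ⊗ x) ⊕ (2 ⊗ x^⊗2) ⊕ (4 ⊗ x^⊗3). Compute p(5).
p(5) = 0

A tropical monomial a ⊗ x^⊗i evaluates to a + i · x. Evaluating each term at x = 5:
  Term 0 contributes 2 + 0 · 5 = 2
  Term 1 contributes -5 + 1 · 5 = 0
  Term 2 contributes 2 + 2 · 5 = 12
  Term 3 contributes 4 + 3 · 5 = 19
p(5) = ⊕ of these = min[2, 0, 12, 19] = 0.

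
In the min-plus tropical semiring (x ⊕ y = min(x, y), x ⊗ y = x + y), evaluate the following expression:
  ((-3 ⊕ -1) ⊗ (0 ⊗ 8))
((-3 ⊕ -1) ⊗ (0 ⊗ 8)) = 5

Expand innermost to outermost. Recall ⊕ takes the minimum of its arguments and ⊗ takes their sum. Working out the expression ((-3 ⊕ -1) ⊗ (0 ⊗ 8)) gives 5.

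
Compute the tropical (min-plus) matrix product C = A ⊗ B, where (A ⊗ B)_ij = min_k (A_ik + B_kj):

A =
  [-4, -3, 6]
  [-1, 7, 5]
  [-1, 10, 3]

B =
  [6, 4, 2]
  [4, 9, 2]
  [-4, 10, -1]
A ⊗ B =
  [1, 0, -2]
  [1, 3, 1]
  [-1, 3, 1]

Apply the min-plus product entry-by-entry:
  C[0][0] = min over k of (A[0][0] + B[0][0] = -4 + 6 = 2, A[0][1] + B[1][0] = -3 + 4 = 1, A[0][2] + B[2][0] = 6 + -4 = 2) = 1 (attained at k = 1)
  C[0][1] = min over k of (A[0][0] + B[0][1] = -4 + 4 = 0, A[0][1] + B[1][1] = -3 + 9 = 6, A[0][2] + B[2][1] = 6 + 10 = 16) = 0 (attained at k = 0)
  C[0][2] = min over k of (A[0][0] + B[0][2] = -4 + 2 = -2, A[0][1] + B[1][2] = -3 + 2 = -1, A[0][2] + B[2][2] = 6 + -1 = 5) = -2 (attained at k = 0)
  C[1][0] = min over k of (A[1][0] + B[0][0] = -1 + 6 = 5, A[1][1] + B[1][0] = 7 + 4 = 11, A[1][2] + B[2][0] = 5 + -4 = 1) = 1 (attained at k = 2)
  C[1][1] = min over k of (A[1][0] + B[0][1] = -1 + 4 = 3, A[1][1] + B[1][1] = 7 + 9 = 16, A[1][2] + B[2][1] = 5 + 10 = 15) = 3 (attained at k = 0)
  C[1][2] = min over k of (A[1][0] + B[0][2] = -1 + 2 = 1, A[1][1] + B[1][2] = 7 + 2 = 9, A[1][2] + B[2][2] = 5 + -1 = 4) = 1 (attained at k = 0)
  C[2][0] = min over k of (A[2][0] + B[0][0] = -1 + 6 = 5, A[2][1] + B[1][0] = 10 + 4 = 14, A[2][2] + B[2][0] = 3 + -4 = -1) = -1 (attained at k = 2)
  C[2][1] = min over k of (A[2][0] + B[0][1] = -1 + 4 = 3, A[2][1] + B[1][1] = 10 + 9 = 19, A[2][2] + B[2][1] = 3 + 10 = 13) = 3 (attained at k = 0)
  C[2][2] = min over k of (A[2][0] + B[0][2] = -1 + 2 = 1, A[2][1] + B[1][2] = 10 + 2 = 12, A[2][2] + B[2][2] = 3 + -1 = 2) = 1 (attained at k = 0)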